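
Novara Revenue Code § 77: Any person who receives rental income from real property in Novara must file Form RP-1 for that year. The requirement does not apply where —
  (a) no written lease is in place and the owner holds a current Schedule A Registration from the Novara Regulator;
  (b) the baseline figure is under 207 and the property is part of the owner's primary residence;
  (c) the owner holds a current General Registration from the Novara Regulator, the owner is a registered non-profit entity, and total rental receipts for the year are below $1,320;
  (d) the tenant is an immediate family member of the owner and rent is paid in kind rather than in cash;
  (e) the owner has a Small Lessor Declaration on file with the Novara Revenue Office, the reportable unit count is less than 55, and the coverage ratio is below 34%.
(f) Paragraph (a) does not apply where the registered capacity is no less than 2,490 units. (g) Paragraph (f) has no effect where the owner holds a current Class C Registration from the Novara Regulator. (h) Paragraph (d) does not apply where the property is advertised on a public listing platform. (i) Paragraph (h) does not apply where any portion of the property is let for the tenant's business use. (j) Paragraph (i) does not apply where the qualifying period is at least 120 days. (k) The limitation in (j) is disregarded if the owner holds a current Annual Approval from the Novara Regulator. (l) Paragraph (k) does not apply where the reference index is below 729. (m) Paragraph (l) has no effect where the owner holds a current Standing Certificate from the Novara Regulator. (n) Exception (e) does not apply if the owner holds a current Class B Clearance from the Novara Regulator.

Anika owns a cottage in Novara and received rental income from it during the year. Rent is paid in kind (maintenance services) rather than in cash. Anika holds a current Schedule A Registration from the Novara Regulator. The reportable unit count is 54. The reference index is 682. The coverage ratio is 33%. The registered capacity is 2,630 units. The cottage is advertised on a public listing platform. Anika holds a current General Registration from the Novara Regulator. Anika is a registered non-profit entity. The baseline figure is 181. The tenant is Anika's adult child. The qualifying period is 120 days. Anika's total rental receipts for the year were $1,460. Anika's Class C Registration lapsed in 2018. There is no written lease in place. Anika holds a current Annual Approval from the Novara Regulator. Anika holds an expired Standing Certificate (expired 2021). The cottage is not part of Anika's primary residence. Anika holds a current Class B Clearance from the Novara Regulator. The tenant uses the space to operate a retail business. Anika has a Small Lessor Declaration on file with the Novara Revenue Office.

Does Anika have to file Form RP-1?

All of (a)'s requirements are met (there is no written lease; a current Schedule A Registration is held). But applying paragraphs (f)–(g): (f) operates — the registered capacity is 2,630 units, meeting the 2,490 units threshold. (g), which would lift (f), does not operate here — no current Class C Registration is held. So (a) is unavailable.
Exception (b) requires that the property is part of the owner's primary residence; but the cottage is not part of the primary residence, so (b) is unavailable.
Exception (c) does not apply: total rental receipts for the year are $1,460, not below $1,320.
Exception (d)'s conditions are all satisfied: the tenant is an immediate family member; rent is paid in kind. But applying paragraphs (h)–(m): (h) operates against (d): the property is publicly advertised. (i) would limit (h) — the space is let for business use — but (j) sets (i) aside: (j) operates against (i): the qualifying period is 120 days, meeting the 120 days threshold. (k) would limit (j) — a current Annual Approval is held — but (l) sets (k) aside: (l) operates against (k): the reference index is 682, below the 729 limit. (m) is inapplicable (no current Standing Certificate is held), so (l) stands. So (d) is unavailable.
Exception (e)'s conditions are all satisfied: a Small Lessor Declaration is on file; the reportable unit count is 54, less than the 55 limit; the coverage ratio is 33%, below the 34% limit. However, paragraph (n) must be considered: (n) applies — a current Class B Clearance is held. Exception (e) does not apply.
No exception applies. The general rule governs.

Yes — Anika must file Form RP-1.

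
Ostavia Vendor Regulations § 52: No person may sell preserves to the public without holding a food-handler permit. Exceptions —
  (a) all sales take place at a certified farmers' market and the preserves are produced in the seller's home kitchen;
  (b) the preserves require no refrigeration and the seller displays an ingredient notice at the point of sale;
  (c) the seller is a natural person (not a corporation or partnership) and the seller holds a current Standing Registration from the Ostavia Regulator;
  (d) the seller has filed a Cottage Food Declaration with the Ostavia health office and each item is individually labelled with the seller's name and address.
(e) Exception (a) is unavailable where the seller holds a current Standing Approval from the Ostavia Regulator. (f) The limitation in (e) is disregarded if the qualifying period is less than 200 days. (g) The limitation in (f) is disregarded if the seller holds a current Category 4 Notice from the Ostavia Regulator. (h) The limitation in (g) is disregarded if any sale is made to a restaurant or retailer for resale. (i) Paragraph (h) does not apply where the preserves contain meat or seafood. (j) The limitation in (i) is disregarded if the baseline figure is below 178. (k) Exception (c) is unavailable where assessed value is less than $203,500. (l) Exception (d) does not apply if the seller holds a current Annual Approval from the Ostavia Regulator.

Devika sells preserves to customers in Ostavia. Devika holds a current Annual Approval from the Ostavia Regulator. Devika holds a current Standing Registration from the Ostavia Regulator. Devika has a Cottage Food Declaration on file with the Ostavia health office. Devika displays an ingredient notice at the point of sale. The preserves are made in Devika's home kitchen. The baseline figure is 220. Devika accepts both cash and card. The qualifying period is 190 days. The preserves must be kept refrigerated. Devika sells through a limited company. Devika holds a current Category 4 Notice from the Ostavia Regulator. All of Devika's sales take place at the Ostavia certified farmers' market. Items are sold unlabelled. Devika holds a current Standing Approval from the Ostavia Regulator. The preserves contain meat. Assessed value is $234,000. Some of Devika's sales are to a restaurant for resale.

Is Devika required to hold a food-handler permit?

Yes — Devika must hold a food-handler permit.

Exception (a) is satisfied on its face — all sales are at a certified farmers' market; the preserves are home-kitchen produced. But applying paragraphs (e)–(j): (e) operates against (a): a current Standing Approval is held. (f) operates (the qualifying period is 190 days, less than the 200 days limit), but yields to (g): (g) applies — a current Category 4 Notice is held. (h) would limit (g) — some sales are to a restaurant for resale — but (i) sets (h) aside: (i) operates against (h): the preserves contain meat. (j), which would lift (i), is inapplicable — the baseline figure is 220, not below 178. So (a) is unavailable.
Exception (b) requires that the preserves require no refrigeration; but the preserves require refrigeration, so (b) is unavailable.
Exception (c) fails — the seller operates through a limited company.
Exception (d) fails — items are sold unlabelled.
Every exception is unavailable, so the rule governs.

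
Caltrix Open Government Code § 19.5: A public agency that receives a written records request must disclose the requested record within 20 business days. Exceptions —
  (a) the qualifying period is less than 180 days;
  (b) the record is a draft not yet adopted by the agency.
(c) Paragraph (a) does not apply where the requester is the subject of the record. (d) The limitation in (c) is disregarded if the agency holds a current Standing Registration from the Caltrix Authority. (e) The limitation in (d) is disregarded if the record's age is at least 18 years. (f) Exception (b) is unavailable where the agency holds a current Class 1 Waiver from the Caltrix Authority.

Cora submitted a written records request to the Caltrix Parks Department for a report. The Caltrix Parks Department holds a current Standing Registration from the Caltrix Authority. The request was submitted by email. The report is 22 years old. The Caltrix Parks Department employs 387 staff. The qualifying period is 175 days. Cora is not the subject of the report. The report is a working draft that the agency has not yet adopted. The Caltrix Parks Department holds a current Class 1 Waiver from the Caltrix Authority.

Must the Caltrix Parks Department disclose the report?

Exception (a): the qualifying period is 175 days, less than the 180 days limit — every condition holds. Applying paragraphs (c)–(e): (c), which would limit (a), is inapplicable: Cora is not the subject of the report. So (a) applies.
Exception (b)'s conditions are all satisfied: the report is an unadopted draft. However, paragraph (f) must be considered: (f) operates against (b): a current Class 1 Waiver is held. So (b) is unavailable.

No — exception (a) applies; the Caltrix Parks Department is not required to disclose the report.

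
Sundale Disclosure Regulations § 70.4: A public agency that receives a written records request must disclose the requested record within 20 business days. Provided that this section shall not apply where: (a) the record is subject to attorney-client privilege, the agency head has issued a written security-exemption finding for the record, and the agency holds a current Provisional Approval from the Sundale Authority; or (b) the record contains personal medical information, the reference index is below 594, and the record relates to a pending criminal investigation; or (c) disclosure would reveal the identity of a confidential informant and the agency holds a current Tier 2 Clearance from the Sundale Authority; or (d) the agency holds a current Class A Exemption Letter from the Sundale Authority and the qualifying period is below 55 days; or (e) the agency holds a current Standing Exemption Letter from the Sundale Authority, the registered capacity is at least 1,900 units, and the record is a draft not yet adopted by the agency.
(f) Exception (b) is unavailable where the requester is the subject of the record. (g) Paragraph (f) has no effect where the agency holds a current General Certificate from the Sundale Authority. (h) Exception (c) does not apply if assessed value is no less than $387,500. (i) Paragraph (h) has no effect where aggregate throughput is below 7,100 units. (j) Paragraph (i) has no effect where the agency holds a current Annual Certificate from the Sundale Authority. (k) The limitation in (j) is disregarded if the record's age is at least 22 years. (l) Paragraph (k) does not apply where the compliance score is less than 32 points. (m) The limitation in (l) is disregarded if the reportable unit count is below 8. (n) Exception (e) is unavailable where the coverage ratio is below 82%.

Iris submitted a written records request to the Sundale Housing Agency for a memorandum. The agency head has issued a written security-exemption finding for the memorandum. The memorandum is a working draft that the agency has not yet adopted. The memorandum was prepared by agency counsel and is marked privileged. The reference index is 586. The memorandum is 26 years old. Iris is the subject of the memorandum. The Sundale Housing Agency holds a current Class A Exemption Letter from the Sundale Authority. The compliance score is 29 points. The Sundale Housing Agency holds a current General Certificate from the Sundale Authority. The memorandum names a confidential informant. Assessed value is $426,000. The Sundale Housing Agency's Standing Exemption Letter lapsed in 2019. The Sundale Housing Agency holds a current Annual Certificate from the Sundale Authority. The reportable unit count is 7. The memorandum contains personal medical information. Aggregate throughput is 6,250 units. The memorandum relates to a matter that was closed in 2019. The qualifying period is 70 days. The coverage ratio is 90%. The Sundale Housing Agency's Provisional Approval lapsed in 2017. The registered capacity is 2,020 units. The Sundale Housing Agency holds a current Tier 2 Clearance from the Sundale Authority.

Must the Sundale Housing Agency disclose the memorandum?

No — exception (c) applies; the Sundale Housing Agency is not required to disclose the memorandum.

Exception (a) requires that the agency holds a current Provisional Approval from the Sundale Authority; but there is no Provisional Approval in force, so (a) is unavailable.
Exception (b) does not apply: the memorandum relates to a closed matter.
All of (c)'s requirements are met (the memorandum names a confidential informant; a current Tier 2 Clearance is held). Under paragraphs (h)–(m): (h) is engaged (assessed value is $426,000, meeting the $387,500 threshold), but yields to (i): (i) operates — aggregate throughput is 6,250 units, below the 7,100 units limit. (j) would limit (i) — a current Annual Certificate is held — but (k) sets (j) aside: (k) operates against (j): the record's age is 26 years, meeting the 22 years threshold. (l) applies (the compliance score is 29 points, less than the 32 points limit), but is displaced by (m): (m) operates against (l): the reportable unit count is 7, below the 8 limit. Exception (c) stands.
Exception (d) fails — the qualifying period is 70 days, not below 55 days.
Exception (e) fails — the Standing Exemption Letter is not current.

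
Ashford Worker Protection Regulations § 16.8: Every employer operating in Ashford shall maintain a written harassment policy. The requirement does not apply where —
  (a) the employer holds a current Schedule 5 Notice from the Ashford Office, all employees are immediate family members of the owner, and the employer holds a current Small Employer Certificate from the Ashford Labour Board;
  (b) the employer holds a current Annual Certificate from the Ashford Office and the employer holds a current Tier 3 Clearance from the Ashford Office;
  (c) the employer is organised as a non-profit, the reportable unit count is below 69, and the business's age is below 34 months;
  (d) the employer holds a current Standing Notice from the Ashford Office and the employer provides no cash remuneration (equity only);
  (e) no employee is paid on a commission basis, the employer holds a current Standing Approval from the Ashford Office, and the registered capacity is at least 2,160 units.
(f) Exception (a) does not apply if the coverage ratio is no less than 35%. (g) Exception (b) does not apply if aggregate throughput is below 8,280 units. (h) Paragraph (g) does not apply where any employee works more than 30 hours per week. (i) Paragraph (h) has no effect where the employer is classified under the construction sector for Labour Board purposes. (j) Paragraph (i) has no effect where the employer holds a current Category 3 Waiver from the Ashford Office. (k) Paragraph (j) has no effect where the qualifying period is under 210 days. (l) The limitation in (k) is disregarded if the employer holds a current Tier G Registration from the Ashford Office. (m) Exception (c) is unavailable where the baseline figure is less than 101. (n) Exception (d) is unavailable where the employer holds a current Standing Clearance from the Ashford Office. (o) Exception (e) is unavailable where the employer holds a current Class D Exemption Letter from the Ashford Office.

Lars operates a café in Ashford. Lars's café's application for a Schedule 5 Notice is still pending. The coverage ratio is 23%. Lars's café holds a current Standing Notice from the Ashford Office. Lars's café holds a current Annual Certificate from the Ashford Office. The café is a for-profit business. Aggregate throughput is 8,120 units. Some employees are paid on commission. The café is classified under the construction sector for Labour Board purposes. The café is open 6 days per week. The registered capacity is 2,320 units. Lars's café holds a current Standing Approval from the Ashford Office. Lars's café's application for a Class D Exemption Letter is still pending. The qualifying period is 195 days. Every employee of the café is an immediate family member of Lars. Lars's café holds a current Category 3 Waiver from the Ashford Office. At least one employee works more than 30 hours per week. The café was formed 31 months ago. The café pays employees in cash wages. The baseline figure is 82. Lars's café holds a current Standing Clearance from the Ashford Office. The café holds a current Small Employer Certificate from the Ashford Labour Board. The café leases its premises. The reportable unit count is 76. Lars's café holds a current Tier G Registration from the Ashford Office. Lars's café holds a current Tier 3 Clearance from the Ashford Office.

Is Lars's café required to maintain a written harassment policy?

Exception (a) fails — the Schedule 5 Notice is not current.
All of (b)'s requirements are met (a current Annual Certificate is held; a current Tier 3 Clearance is held). Applying paragraphs (g)–(l): (g) would limit (b) — aggregate throughput is 8,120 units, below the 8,280 units limit — but (h) sets (g) aside: (h) operates — at least one employee exceeds 30 hours/week. (i) operates (the café is classified under the construction sector), but yields to (j): (j) is triggered — a current Category 3 Waiver is held. (k) would limit (j) — the qualifying period is 195 days, under the 210 days limit — but (l) sets (k) aside: (l) operates against (k): a current Tier G Registration is held. (b) remains available.
Exception (c) does not apply: the employer is for-profit.
Exception (d) fails — employees are paid cash wages.
Exception (e) fails — some employees are paid on commission.

No — exception (b) applies; Lars's café is not required to maintain a written harassment policy.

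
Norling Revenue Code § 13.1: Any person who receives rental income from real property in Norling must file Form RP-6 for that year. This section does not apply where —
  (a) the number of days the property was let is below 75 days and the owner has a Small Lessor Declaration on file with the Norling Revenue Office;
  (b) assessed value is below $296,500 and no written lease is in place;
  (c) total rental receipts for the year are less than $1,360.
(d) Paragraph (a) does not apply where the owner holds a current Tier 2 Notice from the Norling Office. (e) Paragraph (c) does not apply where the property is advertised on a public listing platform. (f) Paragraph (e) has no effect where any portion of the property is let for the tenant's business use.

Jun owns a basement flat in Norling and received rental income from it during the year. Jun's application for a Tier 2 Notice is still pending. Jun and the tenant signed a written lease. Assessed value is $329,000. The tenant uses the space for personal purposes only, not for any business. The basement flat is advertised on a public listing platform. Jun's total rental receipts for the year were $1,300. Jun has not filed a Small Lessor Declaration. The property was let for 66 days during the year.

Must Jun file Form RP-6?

Yes — Jun must file Form RP-6.

Exception (a) fails — no Small Lessor Declaration is on file.
Exception (b) does not apply: assessed value is $329,000, not below $296,500.
Exception (c): total rental receipts for the year are $1,300, less than the $1,360 limit — every condition holds. But applying paragraphs (e)–(f): (e) operates against (c): the property is publicly advertised. (f) is inapplicable (the space is used for personal purposes only), so (e) stands. Exception (c) does not apply.
No exception is made out. Jun falls within the general rule.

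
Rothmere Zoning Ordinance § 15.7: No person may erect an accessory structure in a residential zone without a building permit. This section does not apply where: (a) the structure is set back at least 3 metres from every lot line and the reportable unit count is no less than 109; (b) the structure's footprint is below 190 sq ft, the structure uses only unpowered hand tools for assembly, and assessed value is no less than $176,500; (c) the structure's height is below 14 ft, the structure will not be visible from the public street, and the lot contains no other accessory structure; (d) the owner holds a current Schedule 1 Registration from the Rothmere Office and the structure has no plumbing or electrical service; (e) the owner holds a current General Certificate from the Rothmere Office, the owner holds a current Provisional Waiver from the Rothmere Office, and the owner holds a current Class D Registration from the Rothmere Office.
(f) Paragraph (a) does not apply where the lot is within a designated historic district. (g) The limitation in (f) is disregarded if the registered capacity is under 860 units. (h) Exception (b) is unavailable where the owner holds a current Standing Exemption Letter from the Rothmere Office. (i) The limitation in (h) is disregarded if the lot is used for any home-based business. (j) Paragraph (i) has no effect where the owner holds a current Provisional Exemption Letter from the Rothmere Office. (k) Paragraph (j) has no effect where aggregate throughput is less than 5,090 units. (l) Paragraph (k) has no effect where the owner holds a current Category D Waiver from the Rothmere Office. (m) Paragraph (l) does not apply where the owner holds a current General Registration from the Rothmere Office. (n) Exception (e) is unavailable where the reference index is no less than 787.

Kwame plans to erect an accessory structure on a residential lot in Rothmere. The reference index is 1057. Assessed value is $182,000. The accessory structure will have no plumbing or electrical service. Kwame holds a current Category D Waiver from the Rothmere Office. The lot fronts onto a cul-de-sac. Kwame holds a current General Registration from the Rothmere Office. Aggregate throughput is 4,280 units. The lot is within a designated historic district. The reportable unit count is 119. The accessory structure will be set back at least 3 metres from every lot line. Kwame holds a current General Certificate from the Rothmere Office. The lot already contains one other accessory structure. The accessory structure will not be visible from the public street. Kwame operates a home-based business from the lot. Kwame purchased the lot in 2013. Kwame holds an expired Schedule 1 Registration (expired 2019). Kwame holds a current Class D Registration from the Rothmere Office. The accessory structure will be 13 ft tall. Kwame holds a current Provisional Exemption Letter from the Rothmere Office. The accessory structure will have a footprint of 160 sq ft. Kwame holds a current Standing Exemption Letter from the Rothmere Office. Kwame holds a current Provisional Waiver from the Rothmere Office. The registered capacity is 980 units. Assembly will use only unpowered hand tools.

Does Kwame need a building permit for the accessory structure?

No — exception (b) applies; Kwame does not need a building permit.

Exception (a) is satisfied on its face — the setback is at least 3 m on every side; the reportable unit count is 119, meeting the 109 threshold. But applying paragraphs (f)–(g): (f) operates against (a): the lot is in a historic district. (g), which would lift (f), does not operate here — the registered capacity is 980 units, not under 860 units. So (a) is unavailable.
Exception (b) is satisfied on its face — the structure's footprint is 160 sq ft, below the 190 sq ft limit; assembly uses only hand tools; assessed value is $182,000, meeting the $176,500 threshold. Considering the limiting provisions: (h) would limit (b) — a current Standing Exemption Letter is held — but (i) sets (h) aside: (i) is triggered — a home-based business operates on the lot. (j) would limit (i) — a current Provisional Exemption Letter is held — but (k) sets (j) aside: (k) applies — aggregate throughput is 4,280 units, less than the 5,090 units limit. (l) would limit (k) — a current Category D Waiver is held — but (m) sets (l) aside: (m) operates against (l): a current General Registration is held. (b) remains available.
Exception (c) fails — the lot already has another accessory structure.
Exception (d) requires that the owner holds a current Schedule 1 Registration from the Rothmere Office; but no current Schedule 1 Registration is held, so (d) is unavailable.
Exception (e) is satisfied on its face — a current General Certificate is held; a current Provisional Waiver is held; a current Class D Registration is held. However, paragraph (n) must be considered: (n) operates against (e): the reference index is 1,057, meeting the 787 threshold. So (e) is unavailable.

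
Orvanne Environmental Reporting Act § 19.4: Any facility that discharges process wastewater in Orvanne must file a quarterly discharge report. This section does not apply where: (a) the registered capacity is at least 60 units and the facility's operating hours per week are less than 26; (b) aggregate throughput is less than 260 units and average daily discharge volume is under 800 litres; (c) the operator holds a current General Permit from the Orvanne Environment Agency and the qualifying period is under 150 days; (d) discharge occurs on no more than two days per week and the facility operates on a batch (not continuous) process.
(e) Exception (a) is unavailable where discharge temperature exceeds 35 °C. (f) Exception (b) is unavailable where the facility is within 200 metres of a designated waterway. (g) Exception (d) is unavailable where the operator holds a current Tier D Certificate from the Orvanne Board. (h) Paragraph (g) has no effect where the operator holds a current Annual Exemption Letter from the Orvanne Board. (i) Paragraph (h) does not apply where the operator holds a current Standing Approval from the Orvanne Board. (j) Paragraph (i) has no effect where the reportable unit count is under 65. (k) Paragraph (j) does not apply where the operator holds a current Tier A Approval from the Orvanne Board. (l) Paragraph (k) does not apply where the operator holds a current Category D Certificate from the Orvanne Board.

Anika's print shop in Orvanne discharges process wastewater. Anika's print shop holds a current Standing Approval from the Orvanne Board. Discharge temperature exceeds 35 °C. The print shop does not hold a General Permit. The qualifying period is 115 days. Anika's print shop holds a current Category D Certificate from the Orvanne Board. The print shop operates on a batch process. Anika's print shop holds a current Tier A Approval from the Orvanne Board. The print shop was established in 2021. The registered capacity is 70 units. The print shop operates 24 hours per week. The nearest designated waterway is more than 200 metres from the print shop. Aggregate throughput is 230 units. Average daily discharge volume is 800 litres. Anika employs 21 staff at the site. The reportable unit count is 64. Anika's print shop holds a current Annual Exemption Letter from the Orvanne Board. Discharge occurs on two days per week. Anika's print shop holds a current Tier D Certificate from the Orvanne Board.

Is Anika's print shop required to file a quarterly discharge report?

No — exception (d) applies; Anika's print shop is not required to file a quarterly discharge report.

Exception (a) is satisfied on its face — the registered capacity is 70 units, meeting the 60 units threshold; the facility's operating hours per week are 24, less than the 26 limit. Turning to paragraph (e): (e) operates against (a): discharge temperature exceeds 35 °C. (a) is therefore removed.
Exception (b) requires that average daily discharge volume is under 800 litres; but average daily discharge volume is 800 litres, not under 800 litres, so (b) is unavailable.
Exception (c) fails — no General Permit is held.
All of (d)'s requirements are met (discharge occurs on no more than two days per week; the facility operates on a batch process). Applying paragraphs (g)–(l): (g) would limit (d) — a current Tier D Certificate is held — but (h) sets (g) aside: (h) operates against (g): a current Annual Exemption Letter is held. (i) is engaged (a current Standing Approval is held), but is itself disapplied by (j): (j) is engaged — the reportable unit count is 64, under the 65 limit. (k) is engaged (a current Tier A Approval is held), but yields to (l): (l) is triggered — a current Category D Certificate is held. (d) remains available.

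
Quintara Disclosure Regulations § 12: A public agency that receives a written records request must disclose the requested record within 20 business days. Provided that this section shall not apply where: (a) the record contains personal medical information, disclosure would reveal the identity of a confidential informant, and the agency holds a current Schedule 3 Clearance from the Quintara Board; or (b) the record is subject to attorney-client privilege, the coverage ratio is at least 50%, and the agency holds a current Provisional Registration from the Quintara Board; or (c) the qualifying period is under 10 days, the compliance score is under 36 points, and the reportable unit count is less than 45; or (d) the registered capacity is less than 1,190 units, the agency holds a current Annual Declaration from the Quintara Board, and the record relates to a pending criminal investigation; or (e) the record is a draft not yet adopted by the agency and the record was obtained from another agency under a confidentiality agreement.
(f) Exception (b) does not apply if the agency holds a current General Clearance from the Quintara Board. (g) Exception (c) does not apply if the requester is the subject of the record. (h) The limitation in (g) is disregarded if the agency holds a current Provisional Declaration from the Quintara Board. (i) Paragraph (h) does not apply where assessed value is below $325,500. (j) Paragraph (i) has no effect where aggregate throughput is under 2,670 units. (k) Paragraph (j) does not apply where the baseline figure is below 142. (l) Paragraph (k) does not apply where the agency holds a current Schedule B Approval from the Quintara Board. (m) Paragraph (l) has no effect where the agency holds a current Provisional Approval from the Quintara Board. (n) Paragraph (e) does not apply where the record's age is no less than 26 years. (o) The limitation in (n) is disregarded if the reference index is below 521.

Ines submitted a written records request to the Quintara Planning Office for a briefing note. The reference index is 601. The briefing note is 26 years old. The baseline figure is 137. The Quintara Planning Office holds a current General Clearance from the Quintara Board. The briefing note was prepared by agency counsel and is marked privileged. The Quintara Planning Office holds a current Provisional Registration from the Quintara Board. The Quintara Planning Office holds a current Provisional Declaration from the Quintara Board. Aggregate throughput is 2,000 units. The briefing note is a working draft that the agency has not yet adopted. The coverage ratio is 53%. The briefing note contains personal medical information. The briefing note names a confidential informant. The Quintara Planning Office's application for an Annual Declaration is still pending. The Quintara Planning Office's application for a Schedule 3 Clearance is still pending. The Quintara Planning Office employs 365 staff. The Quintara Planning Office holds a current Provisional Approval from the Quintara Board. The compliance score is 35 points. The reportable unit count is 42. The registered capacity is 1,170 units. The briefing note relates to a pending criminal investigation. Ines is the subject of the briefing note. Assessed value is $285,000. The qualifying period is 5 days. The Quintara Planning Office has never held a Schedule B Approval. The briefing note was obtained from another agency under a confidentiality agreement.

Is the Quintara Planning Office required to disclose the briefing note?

Exception (a) fails — no current Schedule 3 Clearance is held.
Exception (b): the briefing note is privileged; the coverage ratio is 53%, meeting the 50% threshold; a current Provisional Registration is held — every condition holds. But: (f) is triggered — a current General Clearance is held. So (b) is unavailable.
Exception (c) is satisfied on its face — the qualifying period is 5 days, under the 10 days limit; the compliance score is 35 points, under the 36 points limit; the reportable unit count is 42, less than the 45 limit. However, paragraphs (g)–(m) must be considered: (g) applies — Ines is the subject of the briefing note. (h) is triggered (a current Provisional Declaration is held), but is set aside by (i): (i) operates against (h): assessed value is $285,000, below the $325,500 limit. (j) is triggered (aggregate throughput is 2,000 units, under the 2,670 units limit), but is set aside by (k): (k) is engaged — the baseline figure is 137, below the 142 limit. (l), which would lift (k), is inapplicable — there is no Schedule B Approval in force. (c) is therefore removed.
Exception (d) does not apply: the Annual Declaration is not current.
Exception (e)'s conditions are all satisfied: the briefing note is an unadopted draft; the briefing note was obtained under a confidentiality agreement. Turning to paragraphs (n)–(o): (n) operates against (e): the record's age is 26 years, meeting the 26 years threshold. (o), which would lift (n), does not operate here — the reference index is 601, not below 521. (e) is therefore removed.
Every exception is unavailable, so the rule governs.

Yes — the Quintara Planning Office must disclose the briefing note.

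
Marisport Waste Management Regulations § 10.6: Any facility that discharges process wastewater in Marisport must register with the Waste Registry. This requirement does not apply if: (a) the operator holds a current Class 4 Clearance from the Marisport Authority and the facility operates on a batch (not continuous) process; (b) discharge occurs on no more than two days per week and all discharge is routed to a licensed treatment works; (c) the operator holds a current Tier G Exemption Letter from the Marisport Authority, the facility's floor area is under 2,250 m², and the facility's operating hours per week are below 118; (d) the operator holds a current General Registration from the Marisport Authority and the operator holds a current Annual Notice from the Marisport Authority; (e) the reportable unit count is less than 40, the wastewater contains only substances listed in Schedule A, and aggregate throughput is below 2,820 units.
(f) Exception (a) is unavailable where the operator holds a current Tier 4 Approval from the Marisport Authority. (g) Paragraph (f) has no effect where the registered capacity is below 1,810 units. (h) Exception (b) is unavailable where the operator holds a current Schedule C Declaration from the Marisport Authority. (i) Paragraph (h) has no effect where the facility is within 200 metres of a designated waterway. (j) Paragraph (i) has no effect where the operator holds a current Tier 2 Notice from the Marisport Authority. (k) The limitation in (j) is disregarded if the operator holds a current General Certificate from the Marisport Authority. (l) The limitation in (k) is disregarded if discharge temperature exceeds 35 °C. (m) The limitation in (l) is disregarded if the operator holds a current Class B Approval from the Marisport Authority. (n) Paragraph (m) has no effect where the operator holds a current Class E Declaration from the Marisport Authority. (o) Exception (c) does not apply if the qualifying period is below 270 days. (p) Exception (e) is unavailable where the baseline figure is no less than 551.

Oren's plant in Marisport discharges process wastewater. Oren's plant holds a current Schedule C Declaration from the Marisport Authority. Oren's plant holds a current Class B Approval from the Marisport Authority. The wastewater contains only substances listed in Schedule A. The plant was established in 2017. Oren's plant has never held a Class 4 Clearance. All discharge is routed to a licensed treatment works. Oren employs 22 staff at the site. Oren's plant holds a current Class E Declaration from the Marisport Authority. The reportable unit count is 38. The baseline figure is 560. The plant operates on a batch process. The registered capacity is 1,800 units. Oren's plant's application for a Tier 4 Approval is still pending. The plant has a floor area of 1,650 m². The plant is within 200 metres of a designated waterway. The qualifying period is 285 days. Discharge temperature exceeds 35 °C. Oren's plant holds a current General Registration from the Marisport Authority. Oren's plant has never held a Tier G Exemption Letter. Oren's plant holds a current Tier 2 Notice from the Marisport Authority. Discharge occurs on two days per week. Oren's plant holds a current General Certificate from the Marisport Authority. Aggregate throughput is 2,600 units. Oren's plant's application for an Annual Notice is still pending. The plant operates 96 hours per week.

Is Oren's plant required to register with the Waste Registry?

Yes — Oren's plant must register with the Waste Registry.

Exception (a) requires that the operator holds a current Class 4 Clearance from the Marisport Authority; but no current Class 4 Clearance is held, so (a) is unavailable.
Exception (b)'s conditions are all satisfied: discharge occurs on no more than two days per week; discharge is routed to a licensed treatment works. However, paragraphs (h)–(n) must be considered: (h) operates against (b): a current Schedule C Declaration is held. (i) would limit (h) — the plant is within 200 m of a designated waterway — but (j) sets (i) aside: (j) operates — a current Tier 2 Notice is held. (k) operates (a current General Certificate is held), but is set aside by (l): (l) applies — discharge temperature exceeds 35 °C. (m) is engaged (a current Class B Approval is held), but is set aside by (n): (n) is engaged — a current Class E Declaration is held. So (b) is unavailable.
Exception (c) requires that the operator holds a current Tier G Exemption Letter from the Marisport Authority; but there is no Tier G Exemption Letter in force, so (c) is unavailable.
Exception (d) requires that the operator holds a current Annual Notice from the Marisport Authority; but no current Annual Notice is held, so (d) is unavailable.
Exception (e) is satisfied on its face — the reportable unit count is 38, less than the 40 limit; the wastewater is Schedule-A-only; aggregate throughput is 2,600 units, below the 2,820 units limit. Turning to paragraph (p): (p) applies — the baseline figure is 560, meeting the 551 threshold. Exception (e) does not apply.
No exception is made out. Oren's plant falls within the general rule.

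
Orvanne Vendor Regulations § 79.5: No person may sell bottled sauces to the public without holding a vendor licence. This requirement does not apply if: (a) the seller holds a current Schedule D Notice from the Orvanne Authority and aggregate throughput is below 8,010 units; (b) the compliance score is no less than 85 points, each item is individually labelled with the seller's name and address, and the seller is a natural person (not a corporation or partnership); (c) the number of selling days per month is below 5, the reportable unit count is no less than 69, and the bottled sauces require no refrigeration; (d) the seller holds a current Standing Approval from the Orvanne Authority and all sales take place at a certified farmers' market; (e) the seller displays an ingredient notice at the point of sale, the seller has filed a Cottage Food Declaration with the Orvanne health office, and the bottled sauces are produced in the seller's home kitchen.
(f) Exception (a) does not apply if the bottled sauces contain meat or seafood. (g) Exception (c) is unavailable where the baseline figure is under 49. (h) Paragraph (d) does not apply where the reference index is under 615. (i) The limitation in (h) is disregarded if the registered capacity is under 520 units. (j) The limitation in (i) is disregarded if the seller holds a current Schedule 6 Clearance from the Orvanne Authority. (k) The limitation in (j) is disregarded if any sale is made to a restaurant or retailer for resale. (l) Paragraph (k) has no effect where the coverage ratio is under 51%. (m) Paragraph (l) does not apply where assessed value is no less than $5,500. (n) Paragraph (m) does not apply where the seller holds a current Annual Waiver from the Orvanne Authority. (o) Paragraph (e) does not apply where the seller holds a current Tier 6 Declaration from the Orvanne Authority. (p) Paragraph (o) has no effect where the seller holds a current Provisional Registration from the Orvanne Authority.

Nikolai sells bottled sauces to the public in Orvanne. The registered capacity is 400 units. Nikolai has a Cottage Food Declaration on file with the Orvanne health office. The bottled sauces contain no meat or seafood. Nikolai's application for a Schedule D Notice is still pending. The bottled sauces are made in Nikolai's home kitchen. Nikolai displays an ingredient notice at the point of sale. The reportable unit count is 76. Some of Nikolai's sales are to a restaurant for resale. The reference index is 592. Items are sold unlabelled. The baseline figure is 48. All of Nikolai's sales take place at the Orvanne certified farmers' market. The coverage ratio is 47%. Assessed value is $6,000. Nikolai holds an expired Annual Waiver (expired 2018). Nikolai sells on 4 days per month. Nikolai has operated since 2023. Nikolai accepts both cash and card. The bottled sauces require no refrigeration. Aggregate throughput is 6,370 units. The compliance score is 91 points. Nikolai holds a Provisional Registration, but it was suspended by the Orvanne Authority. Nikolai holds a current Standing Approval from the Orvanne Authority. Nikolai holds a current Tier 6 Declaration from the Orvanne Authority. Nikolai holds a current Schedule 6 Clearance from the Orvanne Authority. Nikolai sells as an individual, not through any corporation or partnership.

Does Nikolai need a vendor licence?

Exception (a) fails — there is no Schedule D Notice in force.
Exception (b) does not apply: items are sold unlabelled.
Exception (c) is satisfied on its face — the number of selling days per month is 4, below the 5 limit; the reportable unit count is 76, meeting the 69 threshold; the bottled sauces are shelf-stable. But: (g) operates against (c): the baseline figure is 48, under the 49 limit. So (c) is unavailable.
Exception (d) is satisfied on its face — a current Standing Approval is held; all sales are at a certified farmers' market. Under paragraphs (h)–(n): (h) would limit (d) — the reference index is 592, under the 615 limit — but (i) sets (h) aside: (i) operates against (h): the registered capacity is 400 units, under the 520 units limit. (j) operates (a current Schedule 6 Clearance is held), but yields to (k): (k) operates against (j): some sales are to a restaurant for resale. (l) is triggered (the coverage ratio is 47%, under the 51% limit), but is set aside by (m): (m) is triggered — assessed value is $6,000, meeting the $5,500 threshold. (n) does not operate here (the Annual Waiver is not current), so (m) stands. So (d) applies.
Exception (e) is satisfied on its face — an ingredient notice is displayed; a Cottage Food Declaration is on file; the bottled sauces are home-kitchen produced. However, paragraphs (o)–(p) must be considered: (o) operates against (e): a current Tier 6 Declaration is held. (p), which would lift (o), is inapplicable — there is no Provisional Registration in force. So (e) is unavailable.

No — exception (d) applies; Nikolai is not required to hold a vendor licence.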